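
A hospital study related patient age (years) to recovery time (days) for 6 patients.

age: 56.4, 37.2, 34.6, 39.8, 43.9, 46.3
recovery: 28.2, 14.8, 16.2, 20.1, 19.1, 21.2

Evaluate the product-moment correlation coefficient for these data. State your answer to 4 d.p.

0.9492

n = 6, Σx = 258.2, Σy = 119.6, Σx² = 11416.9, Σy² = 2494.98, Σxy = 5321.59
nΣxy − ΣxΣy = 31929.54 − 30880.72 = 1048.82
nΣx² − (Σx)² = 68501.4 − 66667.24 = 1834.16; nΣy² − (Σy)² = 14969.88 − 14304.16 = 665.72
r = 1048.82 / √(1834.16 × 665.72) = 1048.82 / 1105.0054 ≈ 0.9492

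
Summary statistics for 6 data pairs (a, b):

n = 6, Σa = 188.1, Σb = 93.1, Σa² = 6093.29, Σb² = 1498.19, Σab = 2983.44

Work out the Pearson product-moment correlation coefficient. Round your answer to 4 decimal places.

0.6313

r = (nΣab − ΣaΣb) / √[(nΣa² − (Σa)²)(nΣb² − (Σb)²)]
Numerator: 6×2983.44 − 188.1×93.1 = 388.53
Denominator: √[(36559.74 − 35381.61)(8989.14 − 8667.61)] = √[1178.13 × 321.53] = 615.4707
r = 388.53 / 615.4707 ≈ 0.6313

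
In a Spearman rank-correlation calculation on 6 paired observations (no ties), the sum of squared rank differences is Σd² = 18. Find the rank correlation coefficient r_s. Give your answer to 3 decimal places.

0.486

ρ = 1 − 6Σd² / [n(n²−1)] = 1 − 6×18 / (6×35)
  = 1 − 108/210 = 1 − 0.5143 ≈ 0.486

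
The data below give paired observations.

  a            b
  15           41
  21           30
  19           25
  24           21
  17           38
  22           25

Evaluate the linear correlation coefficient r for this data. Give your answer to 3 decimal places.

n = 6, Σa = 118, Σb = 180, Σa² = 2376, Σb² = 5716, Σab = 3420
nΣab − ΣaΣb = 20520 − 21240 = -720
nΣa² − (Σa)² = 14256 − 13924 = 332; nΣb² − (Σb)² = 34296 − 32400 = 1896
r = -720 / √(332 × 1896) = -720 / 793.3927 ≈ -0.907

-0.907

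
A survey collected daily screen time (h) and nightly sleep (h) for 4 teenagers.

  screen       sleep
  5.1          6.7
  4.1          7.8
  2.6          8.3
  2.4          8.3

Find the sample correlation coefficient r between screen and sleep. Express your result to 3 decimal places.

n = 4, Σx = 14.2, Σy = 31.1, Σx² = 55.34, Σy² = 243.51, Σxy = 107.65
nΣxy − ΣxΣy = 430.6 − 441.62 = -11.02
nΣx² − (Σx)² = 221.36 − 201.64 = 19.72; nΣy² − (Σy)² = 974.04 − 967.21 = 6.83
r = -11.02 / √(19.72 × 6.83) = -11.02 / 11.6055 ≈ -0.950

-0.950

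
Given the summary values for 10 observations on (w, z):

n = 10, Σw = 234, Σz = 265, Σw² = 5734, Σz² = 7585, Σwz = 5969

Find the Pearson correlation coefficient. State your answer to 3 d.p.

-0.609

r = (nΣwz − ΣwΣz) / √[(nΣw² − (Σw)²)(nΣz² − (Σz)²)]
Numerator: 10×5969 − 234×265 = -2320
Denominator: √[(57340 − 54756)(75850 − 70225)] = √[2584 × 5625] = 3812.4795
r = -2320 / 3812.4795 ≈ -0.609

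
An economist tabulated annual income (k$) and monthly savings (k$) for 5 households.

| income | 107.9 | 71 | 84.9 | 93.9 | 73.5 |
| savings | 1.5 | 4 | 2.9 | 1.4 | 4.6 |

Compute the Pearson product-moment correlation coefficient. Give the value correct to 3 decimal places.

n = 5, Σx = 431.2, Σy = 14.4, Σx² = 38110.88, Σy² = 49.78, Σxy = 1161.62
nΣxy − ΣxΣy = 5808.1 − 6209.28 = -401.18
nΣx² − (Σx)² = 190554.4 − 185933.44 = 4620.96; nΣy² − (Σy)² = 248.9 − 207.36 = 41.54
r = -401.18 / √(4620.96 × 41.54) = -401.18 / 438.1263 ≈ -0.916

-0.916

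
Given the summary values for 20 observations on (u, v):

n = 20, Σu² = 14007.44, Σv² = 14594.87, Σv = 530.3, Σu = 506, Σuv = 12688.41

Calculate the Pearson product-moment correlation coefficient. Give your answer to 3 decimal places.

-0.908

r = (nΣuv − ΣuΣv) / √[(nΣu² − (Σu)²)(nΣv² − (Σv)²)]
Numerator: 20×12688.41 − 506×530.3 = -14563.6
Denominator: √[(280148.8 − 256036)(291897.4 − 281218.09)] = √[24112.8 × 10679.31] = 16047.0579
r = -14563.6 / 16047.0579 ≈ -0.908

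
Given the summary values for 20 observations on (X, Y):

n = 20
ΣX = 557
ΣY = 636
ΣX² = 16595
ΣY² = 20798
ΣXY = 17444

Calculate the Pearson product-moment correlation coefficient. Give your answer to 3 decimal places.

r = (nΣXY − ΣXΣY) / √[(nΣX² − (ΣX)²)(nΣY² − (ΣY)²)]
Numerator: 20×17444 − 557×636 = -5372
Denominator: √[(331900 − 310249)(415960 − 404496)] = √[21651 × 11464] = 15754.5887
r = -5372 / 15754.5887 ≈ -0.341

-0.341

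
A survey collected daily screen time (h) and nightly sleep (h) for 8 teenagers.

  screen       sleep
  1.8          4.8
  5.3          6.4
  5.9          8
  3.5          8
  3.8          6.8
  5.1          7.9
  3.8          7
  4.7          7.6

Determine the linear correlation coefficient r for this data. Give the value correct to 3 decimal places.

0.685

n = 8, Σx = 33.9, Σy = 56.5, Σx² = 155.37, Σy² = 407.41, Σxy = 246.21
nΣxy − ΣxΣy = 1969.68 − 1915.35 = 54.33
nΣx² − (Σx)² = 1242.96 − 1149.21 = 93.75; nΣy² − (Σy)² = 3259.28 − 3192.25 = 67.03
r = 54.33 / √(93.75 × 67.03) = 54.33 / 79.2721 ≈ 0.685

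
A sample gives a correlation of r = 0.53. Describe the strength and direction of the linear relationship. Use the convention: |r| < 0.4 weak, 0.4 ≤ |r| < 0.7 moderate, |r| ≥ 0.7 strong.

r = 0.53 > 0 so the relationship is positive.
|r| = 0.53, which falls in the moderate range.

moderate positive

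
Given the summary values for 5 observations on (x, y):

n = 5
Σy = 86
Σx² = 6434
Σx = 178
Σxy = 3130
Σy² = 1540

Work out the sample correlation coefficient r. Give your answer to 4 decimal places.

0.8898

r = (nΣxy − ΣxΣy) / √[(nΣx² − (Σx)²)(nΣy² − (Σy)²)]
Numerator: 5×3130 − 178×86 = 342
Denominator: √[(32170 − 31684)(7700 − 7396)] = √[486 × 304] = 384.3748
r = 342 / 384.3748 ≈ 0.8898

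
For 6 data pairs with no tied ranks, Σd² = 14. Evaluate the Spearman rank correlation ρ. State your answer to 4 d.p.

ρ = 1 − 6Σd² / [n(n²−1)] = 1 − 6×14 / (6×35)
  = 1 − 84/210 = 1 − 0.40000 ≈ 0.6000

0.6000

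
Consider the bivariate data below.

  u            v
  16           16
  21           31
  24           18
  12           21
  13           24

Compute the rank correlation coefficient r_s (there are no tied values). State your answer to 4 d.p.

-0.1000

Rank u: 3, 4, 5, 1, 2
Rank v: 1, 5, 2, 3, 4
d = rank(u) − rank(v): 2, -1, 3, -2, -2; Σd² = 22
ρ = 1 − 6Σd² / [n(n²−1)] = 1 − 6×22 / (5×24) = 1 − 132/120 ≈ -0.1000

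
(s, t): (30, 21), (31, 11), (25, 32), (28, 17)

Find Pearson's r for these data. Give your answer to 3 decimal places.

-0.876

n = 4, Σs = 114, Σt = 81, Σs² = 3270, Σt² = 1875, Σst = 2247
nΣst − ΣsΣt = 8988 − 9234 = -246
nΣs² − (Σs)² = 13080 − 12996 = 84; nΣt² − (Σt)² = 7500 − 6561 = 939
r = -246 / √(84 × 939) = -246 / 280.8487 ≈ -0.876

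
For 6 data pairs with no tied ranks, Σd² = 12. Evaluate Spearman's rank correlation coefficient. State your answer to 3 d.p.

ρ = 1 − 6Σd² / [n(n²−1)] = 1 − 6×12 / (6×35)
  = 1 − 72/210 = 1 − 0.3429 ≈ 0.657

0.657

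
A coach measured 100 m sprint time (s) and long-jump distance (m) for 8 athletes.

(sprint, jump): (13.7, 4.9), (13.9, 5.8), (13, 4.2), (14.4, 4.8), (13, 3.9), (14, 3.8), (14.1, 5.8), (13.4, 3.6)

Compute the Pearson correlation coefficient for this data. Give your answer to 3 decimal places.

n = 8, Σx = 109.5, Σy = 36.8, Σx² = 1500.63, Σy² = 174.58, Σxy = 505.39
nΣxy − ΣxΣy = 4043.12 − 4029.6 = 13.52
nΣx² − (Σx)² = 12005.04 − 11990.25 = 14.79; nΣy² − (Σy)² = 1396.64 − 1354.24 = 42.4
r = 13.52 / √(14.79 × 42.4) = 13.52 / 25.0419 ≈ 0.540

0.540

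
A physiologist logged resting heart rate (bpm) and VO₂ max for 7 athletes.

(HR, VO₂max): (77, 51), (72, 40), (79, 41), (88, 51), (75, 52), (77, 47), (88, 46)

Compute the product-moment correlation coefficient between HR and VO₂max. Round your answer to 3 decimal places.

n = 7, Σx = 556, Σy = 328, Σx² = 44396, Σy² = 15512, Σxy = 26101
nΣxy − ΣxΣy = 182707 − 182368 = 339
nΣx² − (Σx)² = 310772 − 309136 = 1636; nΣy² − (Σy)² = 108584 − 107584 = 1000
r = 339 / √(1636 × 1000) = 339 / 1279.0622 ≈ 0.265

0.265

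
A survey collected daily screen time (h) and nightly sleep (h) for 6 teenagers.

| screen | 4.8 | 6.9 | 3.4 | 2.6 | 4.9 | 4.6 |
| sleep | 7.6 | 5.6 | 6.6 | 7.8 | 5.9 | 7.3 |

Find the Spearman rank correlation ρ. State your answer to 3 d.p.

-0.771

Rank screen: 4, 6, 2, 1, 5, 3
Rank sleep: 5, 1, 3, 6, 2, 4
d = rank(screen) − rank(sleep): -1, 5, -1, -5, 3, -1; Σd² = 62
ρ = 1 − 6Σd² / [n(n²−1)] = 1 − 6×62 / (6×35) = 1 − 372/210 ≈ -0.771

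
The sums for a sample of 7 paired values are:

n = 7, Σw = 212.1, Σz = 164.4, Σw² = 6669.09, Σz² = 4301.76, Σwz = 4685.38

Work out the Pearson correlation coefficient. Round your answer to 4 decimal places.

-0.9053

r = (nΣwz − ΣwΣz) / √[(nΣw² − (Σw)²)(nΣz² − (Σz)²)]
Numerator: 7×4685.38 − 212.1×164.4 = -2071.58
Denominator: √[(46683.63 − 44986.41)(30112.32 − 27027.36)] = √[1697.22 × 3084.96] = 2288.1993
r = -2071.58 / 2288.1993 ≈ -0.9053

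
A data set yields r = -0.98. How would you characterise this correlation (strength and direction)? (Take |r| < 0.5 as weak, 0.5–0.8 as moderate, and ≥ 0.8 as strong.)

r = -0.98 < 0 so the relationship is negative.
|r| = 0.98, which falls in the strong range.

strong negative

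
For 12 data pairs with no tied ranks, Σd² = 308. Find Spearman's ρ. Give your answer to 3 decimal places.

ρ = 1 − 6Σd² / [n(n²−1)] = 1 − 6×308 / (12×143)
  = 1 − 1848/1716 = 1 − 1.0769 ≈ -0.077

-0.077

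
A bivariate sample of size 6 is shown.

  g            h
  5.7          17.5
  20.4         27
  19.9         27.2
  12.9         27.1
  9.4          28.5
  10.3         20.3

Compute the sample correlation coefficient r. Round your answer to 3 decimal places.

0.631

n = 6, Σg = 78.6, Σh = 147.6, Σg² = 1205.52, Σh² = 3733.84, Σgh = 2018.41
nΣgh − ΣgΣh = 12110.46 − 11601.36 = 509.1
nΣg² − (Σg)² = 7233.12 − 6177.96 = 1055.16; nΣh² − (Σh)² = 22403.04 − 21785.76 = 617.28
r = 509.1 / √(1055.16 × 617.28) = 509.1 / 807.0497 ≈ 0.631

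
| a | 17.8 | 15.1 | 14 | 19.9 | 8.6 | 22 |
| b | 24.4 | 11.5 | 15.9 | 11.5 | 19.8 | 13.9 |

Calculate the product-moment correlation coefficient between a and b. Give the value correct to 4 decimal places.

-0.3222

n = 6, Σa = 97.4, Σb = 97, Σa² = 1694.82, Σb² = 1697.92, Σab = 1535.5
nΣab − ΣaΣb = 9213 − 9447.8 = -234.8
nΣa² − (Σa)² = 10168.92 − 9486.76 = 682.16; nΣb² − (Σb)² = 10187.52 − 9409 = 778.52
r = -234.8 / √(682.16 × 778.52) = -234.8 / 728.7491 ≈ -0.3222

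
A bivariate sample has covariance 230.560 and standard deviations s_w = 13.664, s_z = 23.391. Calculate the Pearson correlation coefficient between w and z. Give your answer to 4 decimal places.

0.7214

r = Cov(w,z) / (s_w · s_z) = 230.560 / (13.664 × 23.391)
  = 230.560 / 319.6146 ≈ 0.7214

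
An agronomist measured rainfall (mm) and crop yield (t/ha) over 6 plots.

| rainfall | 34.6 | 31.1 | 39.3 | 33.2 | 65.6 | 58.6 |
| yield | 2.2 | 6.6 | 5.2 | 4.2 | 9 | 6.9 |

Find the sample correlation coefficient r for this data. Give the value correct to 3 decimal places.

n = 6, Σx = 262.4, Σy = 34.1, Σx² = 12548.42, Σy² = 221.69, Σxy = 1619.92
nΣxy − ΣxΣy = 9719.52 − 8947.84 = 771.68
nΣx² − (Σx)² = 75290.52 − 68853.76 = 6436.76; nΣy² − (Σy)² = 1330.14 − 1162.81 = 167.33
r = 771.68 / √(6436.76 × 167.33) = 771.68 / 1037.8165 ≈ 0.744

0.744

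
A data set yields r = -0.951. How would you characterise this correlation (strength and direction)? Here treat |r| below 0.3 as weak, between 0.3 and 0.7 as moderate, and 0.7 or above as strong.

strong negative

r = -0.951 < 0 so the relationship is negative.
|r| = 0.951, which falls in the strong range.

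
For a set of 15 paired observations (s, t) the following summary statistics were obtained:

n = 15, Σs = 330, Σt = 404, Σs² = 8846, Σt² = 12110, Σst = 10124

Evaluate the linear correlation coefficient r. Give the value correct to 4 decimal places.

0.8853

r = (nΣst − ΣsΣt) / √[(nΣs² − (Σs)²)(nΣt² − (Σt)²)]
Numerator: 15×10124 − 330×404 = 18540
Denominator: √[(132690 − 108900)(181650 − 163216)] = √[23790 × 18434] = 20941.4627
r = 18540 / 20941.4627 ≈ 0.8853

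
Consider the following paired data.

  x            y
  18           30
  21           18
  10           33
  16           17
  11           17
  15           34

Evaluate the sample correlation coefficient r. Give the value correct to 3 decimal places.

-0.247

n = 6, Σx = 91, Σy = 149, Σx² = 1467, Σy² = 4047, Σxy = 2217
nΣxy − ΣxΣy = 13302 − 13559 = -257
nΣx² − (Σx)² = 8802 − 8281 = 521; nΣy² − (Σy)² = 24282 − 22201 = 2081
r = -257 / √(521 × 2081) = -257 / 1041.2497 ≈ -0.247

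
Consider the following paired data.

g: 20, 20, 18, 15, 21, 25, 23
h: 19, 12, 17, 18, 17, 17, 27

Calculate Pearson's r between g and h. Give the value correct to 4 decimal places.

0.2594

n = 7, Σg = 142, Σh = 127, Σg² = 2944, Σh² = 2425, Σgh = 2599
nΣgh − ΣgΣh = 18193 − 18034 = 159
nΣg² − (Σg)² = 20608 − 20164 = 444; nΣh² − (Σh)² = 16975 − 16129 = 846
r = 159 / √(444 × 846) = 159 / 612.8817 ≈ 0.2594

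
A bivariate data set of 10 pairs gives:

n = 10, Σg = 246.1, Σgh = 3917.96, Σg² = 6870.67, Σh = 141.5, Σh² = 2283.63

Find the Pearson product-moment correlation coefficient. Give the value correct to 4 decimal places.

r = (nΣgh − ΣgΣh) / √[(nΣg² − (Σg)²)(nΣh² − (Σh)²)]
Numerator: 10×3917.96 − 246.1×141.5 = 4356.45
Denominator: √[(68706.7 − 60565.21)(22836.3 − 20022.25)] = √[8141.49 × 2814.05] = 4786.4977
r = 4356.45 / 4786.4977 ≈ 0.9102

0.9102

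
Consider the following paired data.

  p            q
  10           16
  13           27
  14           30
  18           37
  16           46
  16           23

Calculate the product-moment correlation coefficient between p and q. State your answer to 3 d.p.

0.710

n = 6, Σp = 87, Σq = 179, Σp² = 1301, Σq² = 5899, Σpq = 2701
nΣpq − ΣpΣq = 16206 − 15573 = 633
nΣp² − (Σp)² = 7806 − 7569 = 237; nΣq² − (Σq)² = 35394 − 32041 = 3353
r = 633 / √(237 × 3353) = 633 / 891.4376 ≈ 0.710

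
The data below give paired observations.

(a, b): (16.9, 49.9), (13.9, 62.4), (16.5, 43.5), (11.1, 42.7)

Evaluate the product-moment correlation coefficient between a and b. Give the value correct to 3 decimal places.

n = 4, Σa = 58.4, Σb = 198.5, Σa² = 874.28, Σb² = 10099.31, Σab = 2902.39
nΣab − ΣaΣb = 11609.56 − 11592.4 = 17.16
nΣa² − (Σa)² = 3497.12 − 3410.56 = 86.56; nΣb² − (Σb)² = 40397.24 − 39402.25 = 994.99
r = 17.16 / √(86.56 × 994.99) = 17.16 / 293.4729 ≈ 0.058

0.058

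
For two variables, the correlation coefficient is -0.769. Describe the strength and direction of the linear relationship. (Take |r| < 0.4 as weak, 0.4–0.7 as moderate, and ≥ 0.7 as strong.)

r = -0.769 < 0 so the relationship is negative.
|r| = 0.769, which falls in the strong range.

strong negative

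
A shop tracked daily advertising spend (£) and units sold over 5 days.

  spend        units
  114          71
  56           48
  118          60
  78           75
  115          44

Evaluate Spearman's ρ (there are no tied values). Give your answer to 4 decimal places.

Rank spend: 3, 1, 5, 2, 4
Rank units: 4, 2, 3, 5, 1
d = rank(spend) − rank(units): -1, -1, 2, -3, 3; Σd² = 24
ρ = 1 − 6Σd² / [n(n²−1)] = 1 − 6×24 / (5×24) = 1 − 144/120 ≈ -0.2000

-0.2000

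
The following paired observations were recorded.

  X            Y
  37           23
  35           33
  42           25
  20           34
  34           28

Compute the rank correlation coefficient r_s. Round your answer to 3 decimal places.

-0.800

Rank X: 4, 3, 5, 1, 2
Rank Y: 1, 4, 2, 5, 3
d = rank(X) − rank(Y): 3, -1, 3, -4, -1; Σd² = 36
ρ = 1 − 6Σd² / [n(n²−1)] = 1 − 6×36 / (5×24) = 1 − 216/120 ≈ -0.800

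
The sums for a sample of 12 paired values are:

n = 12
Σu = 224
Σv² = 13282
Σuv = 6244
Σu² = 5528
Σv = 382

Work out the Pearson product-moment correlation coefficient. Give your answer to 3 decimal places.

-0.721

r = (nΣuv − ΣuΣv) / √[(nΣu² − (Σu)²)(nΣv² − (Σv)²)]
Numerator: 12×6244 − 224×382 = -10640
Denominator: √[(66336 − 50176)(159384 − 145924)] = √[16160 × 13460] = 14748.3423
r = -10640 / 14748.3423 ≈ -0.721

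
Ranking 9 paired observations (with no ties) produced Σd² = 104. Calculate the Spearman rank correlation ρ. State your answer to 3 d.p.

ρ = 1 − 6Σd² / [n(n²−1)] = 1 − 6×104 / (9×80)
  = 1 − 624/720 = 1 − 0.8667 ≈ 0.133

0.133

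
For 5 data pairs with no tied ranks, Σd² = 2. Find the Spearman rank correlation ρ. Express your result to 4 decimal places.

ρ = 1 − 6Σd² / [n(n²−1)] = 1 − 6×2 / (5×24)
  = 1 − 12/120 = 1 − 0.10000 ≈ 0.9000

0.9000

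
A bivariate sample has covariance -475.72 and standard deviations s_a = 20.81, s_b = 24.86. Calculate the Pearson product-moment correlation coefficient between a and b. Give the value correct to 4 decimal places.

r = Cov(a,b) / (s_a · s_b) = -475.72 / (20.81 × 24.86)
  = -475.72 / 517.3366 ≈ -0.9196

-0.9196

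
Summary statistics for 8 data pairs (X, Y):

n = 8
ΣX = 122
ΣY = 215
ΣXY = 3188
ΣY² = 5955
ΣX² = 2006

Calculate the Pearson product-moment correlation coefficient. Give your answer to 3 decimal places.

-0.566

r = (nΣXY − ΣXΣY) / √[(nΣX² − (ΣX)²)(nΣY² − (ΣY)²)]
Numerator: 8×3188 − 122×215 = -726
Denominator: √[(16048 − 14884)(47640 − 46225)] = √[1164 × 1415] = 1283.3784
r = -726 / 1283.3784 ≈ -0.566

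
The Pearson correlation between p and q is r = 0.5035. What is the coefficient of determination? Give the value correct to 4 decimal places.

0.2535

r² = (0.5035)² = 0.2535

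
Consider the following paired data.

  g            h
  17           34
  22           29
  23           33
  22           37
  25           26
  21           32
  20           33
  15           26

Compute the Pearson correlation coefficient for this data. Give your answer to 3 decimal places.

0.053

n = 8, Σg = 165, Σh = 250, Σg² = 3477, Σh² = 7920, Σgh = 5161
nΣgh − ΣgΣh = 41288 − 41250 = 38
nΣg² − (Σg)² = 27816 − 27225 = 591; nΣh² − (Σh)² = 63360 − 62500 = 860
r = 38 / √(591 × 860) = 38 / 712.9236 ≈ 0.053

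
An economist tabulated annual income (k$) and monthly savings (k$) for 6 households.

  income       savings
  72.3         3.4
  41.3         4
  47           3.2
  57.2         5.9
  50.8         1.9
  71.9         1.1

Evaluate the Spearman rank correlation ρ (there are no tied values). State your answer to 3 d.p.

-0.200

Rank income: 6, 1, 2, 4, 3, 5
Rank savings: 4, 5, 3, 6, 2, 1
d = rank(income) − rank(savings): 2, -4, -1, -2, 1, 4; Σd² = 42
ρ = 1 − 6Σd² / [n(n²−1)] = 1 − 6×42 / (6×35) = 1 − 252/210 ≈ -0.200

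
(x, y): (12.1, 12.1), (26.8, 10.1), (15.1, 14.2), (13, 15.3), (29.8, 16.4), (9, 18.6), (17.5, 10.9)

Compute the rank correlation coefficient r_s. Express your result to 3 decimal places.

Rank x: 2, 6, 4, 3, 7, 1, 5
Rank y: 3, 1, 4, 5, 6, 7, 2
d = rank(x) − rank(y): -1, 5, 0, -2, 1, -6, 3; Σd² = 76
ρ = 1 − 6Σd² / [n(n²−1)] = 1 − 6×76 / (7×48) = 1 − 456/336 ≈ -0.357

-0.357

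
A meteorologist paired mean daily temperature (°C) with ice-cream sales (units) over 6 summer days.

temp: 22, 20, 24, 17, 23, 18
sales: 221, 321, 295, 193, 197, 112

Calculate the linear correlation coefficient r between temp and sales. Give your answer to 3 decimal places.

n = 6, Σx = 124, Σy = 1339, Σx² = 2602, Σy² = 327509, Σxy = 28190
nΣxy − ΣxΣy = 169140 − 166036 = 3104
nΣx² − (Σx)² = 15612 − 15376 = 236; nΣy² − (Σy)² = 1965054 − 1792921 = 172133
r = 3104 / √(236 × 172133) = 3104 / 6373.6479 ≈ 0.487

0.487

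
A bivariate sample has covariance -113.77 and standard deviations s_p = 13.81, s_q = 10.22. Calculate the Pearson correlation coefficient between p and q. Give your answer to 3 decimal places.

-0.806

r = Cov(p,q) / (s_p · s_q) = -113.77 / (13.81 × 10.22)
  = -113.77 / 141.1382 ≈ -0.806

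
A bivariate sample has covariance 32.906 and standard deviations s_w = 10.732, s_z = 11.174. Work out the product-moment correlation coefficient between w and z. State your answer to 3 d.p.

0.274

r = Cov(w,z) / (s_w · s_z) = 32.906 / (10.732 × 11.174)
  = 32.906 / 119.9194 ≈ 0.274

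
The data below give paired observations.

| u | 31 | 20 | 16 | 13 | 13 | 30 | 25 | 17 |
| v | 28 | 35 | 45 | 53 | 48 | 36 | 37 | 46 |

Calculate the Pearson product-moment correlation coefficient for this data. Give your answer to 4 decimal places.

-0.8996

n = 8, Σu = 165, Σv = 328, Σu² = 3769, Σv² = 13928, Σuv = 6388
nΣuv − ΣuΣv = 51104 − 54120 = -3016
nΣu² − (Σu)² = 30152 − 27225 = 2927; nΣv² − (Σv)² = 111424 − 107584 = 3840
r = -3016 / √(2927 × 3840) = -3016 / 3352.5632 ≈ -0.8996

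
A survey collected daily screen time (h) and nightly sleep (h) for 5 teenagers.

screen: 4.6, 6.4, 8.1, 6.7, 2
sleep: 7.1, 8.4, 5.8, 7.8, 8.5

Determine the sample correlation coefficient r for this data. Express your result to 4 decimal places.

n = 5, Σx = 27.8, Σy = 37.6, Σx² = 176.62, Σy² = 287.7, Σxy = 202.66
nΣxy − ΣxΣy = 1013.3 − 1045.28 = -31.98
nΣx² − (Σx)² = 883.1 − 772.84 = 110.26; nΣy² − (Σy)² = 1438.5 − 1413.76 = 24.74
r = -31.98 / √(110.26 × 24.74) = -31.98 / 52.2287 ≈ -0.6123

-0.6123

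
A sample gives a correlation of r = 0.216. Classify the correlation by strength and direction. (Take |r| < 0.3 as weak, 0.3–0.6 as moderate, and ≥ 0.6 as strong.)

weak positive

r = 0.216 > 0 so the relationship is positive.
|r| = 0.216, which falls in the weak range.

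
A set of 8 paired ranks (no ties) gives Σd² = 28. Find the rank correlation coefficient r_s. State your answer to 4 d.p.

ρ = 1 − 6Σd² / [n(n²−1)] = 1 − 6×28 / (8×63)
  = 1 − 168/504 = 1 − 0.33333 ≈ 0.6667

0.6667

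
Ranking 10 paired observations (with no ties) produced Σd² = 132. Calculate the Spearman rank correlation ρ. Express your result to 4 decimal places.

0.2000

ρ = 1 − 6Σd² / [n(n²−1)] = 1 − 6×132 / (10×99)
  = 1 − 792/990 = 1 − 0.80000 ≈ 0.2000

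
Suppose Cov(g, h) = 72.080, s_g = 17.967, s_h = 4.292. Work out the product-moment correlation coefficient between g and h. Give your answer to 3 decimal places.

0.935

r = Cov(g,h) / (s_g · s_h) = 72.080 / (17.967 × 4.292)
  = 72.080 / 77.1144 ≈ 0.935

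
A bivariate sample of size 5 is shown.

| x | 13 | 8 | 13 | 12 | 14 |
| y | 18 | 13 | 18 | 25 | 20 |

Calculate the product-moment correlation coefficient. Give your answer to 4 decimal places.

0.5916

n = 5, Σx = 60, Σy = 94, Σx² = 742, Σy² = 1842, Σxy = 1152
nΣxy − ΣxΣy = 5760 − 5640 = 120
nΣx² − (Σx)² = 3710 − 3600 = 110; nΣy² − (Σy)² = 9210 − 8836 = 374
r = 120 / √(110 × 374) = 120 / 202.8300 ≈ 0.5916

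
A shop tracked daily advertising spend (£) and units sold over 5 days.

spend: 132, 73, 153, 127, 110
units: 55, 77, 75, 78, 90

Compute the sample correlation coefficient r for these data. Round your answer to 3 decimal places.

n = 5, Σx = 595, Σy = 375, Σx² = 74391, Σy² = 28763, Σxy = 44162
nΣxy − ΣxΣy = 220810 − 223125 = -2315
nΣx² − (Σx)² = 371955 − 354025 = 17930; nΣy² − (Σy)² = 143815 − 140625 = 3190
r = -2315 / √(17930 × 3190) = -2315 / 7562.8500 ≈ -0.306

-0.306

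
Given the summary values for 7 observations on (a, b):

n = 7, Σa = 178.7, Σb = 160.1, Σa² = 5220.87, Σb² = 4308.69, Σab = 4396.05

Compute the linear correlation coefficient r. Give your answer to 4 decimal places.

0.4731

r = (nΣab − ΣaΣb) / √[(nΣa² − (Σa)²)(nΣb² − (Σb)²)]
Numerator: 7×4396.05 − 178.7×160.1 = 2162.48
Denominator: √[(36546.09 − 31933.69)(30160.83 − 25632.01)] = √[4612.4 × 4528.82] = 4570.4189
r = 2162.48 / 4570.4189 ≈ 0.4731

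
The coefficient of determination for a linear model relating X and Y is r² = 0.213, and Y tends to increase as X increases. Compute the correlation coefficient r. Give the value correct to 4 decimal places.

|r| = √0.213 = 0.4615
The association is positive, so r = 0.4615.

0.4615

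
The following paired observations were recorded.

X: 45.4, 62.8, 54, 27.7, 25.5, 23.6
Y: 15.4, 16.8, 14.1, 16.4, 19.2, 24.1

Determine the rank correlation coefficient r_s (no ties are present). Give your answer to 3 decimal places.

-0.657

Rank X: 4, 6, 5, 3, 2, 1
Rank Y: 2, 4, 1, 3, 5, 6
d = rank(X) − rank(Y): 2, 2, 4, 0, -3, -5; Σd² = 58
ρ = 1 − 6Σd² / [n(n²−1)] = 1 − 6×58 / (6×35) = 1 − 348/210 ≈ -0.657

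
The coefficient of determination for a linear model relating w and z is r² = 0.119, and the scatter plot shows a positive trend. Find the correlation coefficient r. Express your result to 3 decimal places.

|r| = √0.119 = 0.345
The association is positive, so r = 0.345.

0.345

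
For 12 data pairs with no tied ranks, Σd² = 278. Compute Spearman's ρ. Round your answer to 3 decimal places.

0.028

ρ = 1 − 6Σd² / [n(n²−1)] = 1 − 6×278 / (12×143)
  = 1 − 1668/1716 = 1 − 0.9720 ≈ 0.028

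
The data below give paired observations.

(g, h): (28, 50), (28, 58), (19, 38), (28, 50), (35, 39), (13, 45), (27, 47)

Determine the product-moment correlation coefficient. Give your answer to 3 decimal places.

n = 7, Σg = 178, Σh = 327, Σg² = 4836, Σh² = 15563, Σgh = 8365
nΣgh − ΣgΣh = 58555 − 58206 = 349
nΣg² − (Σg)² = 33852 − 31684 = 2168; nΣh² − (Σh)² = 108941 − 106929 = 2012
r = 349 / √(2168 × 2012) = 349 / 2088.5440 ≈ 0.167

0.167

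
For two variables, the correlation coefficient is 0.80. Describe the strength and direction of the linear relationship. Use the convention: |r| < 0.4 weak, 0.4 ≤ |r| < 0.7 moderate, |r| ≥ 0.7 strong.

strong positive

r = 0.80 > 0 so the relationship is positive.
|r| = 0.80, which falls in the strong range.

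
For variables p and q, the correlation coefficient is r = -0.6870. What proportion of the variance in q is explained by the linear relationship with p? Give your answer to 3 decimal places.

0.472

r² = (-0.6870)² = 0.472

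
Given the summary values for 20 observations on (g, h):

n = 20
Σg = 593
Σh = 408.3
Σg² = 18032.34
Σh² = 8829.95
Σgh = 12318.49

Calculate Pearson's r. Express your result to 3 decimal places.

0.450

r = (nΣgh − ΣgΣh) / √[(nΣg² − (Σg)²)(nΣh² − (Σh)²)]
Numerator: 20×12318.49 − 593×408.3 = 4247.9
Denominator: √[(360646.8 − 351649)(176599 − 166708.89)] = √[8997.8 × 9890.11] = 9433.4104
r = 4247.9 / 9433.4104 ≈ 0.450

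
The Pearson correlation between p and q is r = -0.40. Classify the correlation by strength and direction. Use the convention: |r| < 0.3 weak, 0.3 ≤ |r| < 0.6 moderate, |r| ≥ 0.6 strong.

r = -0.40 < 0 so the relationship is negative.
|r| = 0.40, which falls in the moderate range.

moderate negative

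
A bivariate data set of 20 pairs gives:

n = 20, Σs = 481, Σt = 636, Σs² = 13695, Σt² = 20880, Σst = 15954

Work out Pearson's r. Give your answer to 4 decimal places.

0.5576

r = (nΣst − ΣsΣt) / √[(nΣs² − (Σs)²)(nΣt² − (Σt)²)]
Numerator: 20×15954 − 481×636 = 13164
Denominator: √[(273900 − 231361)(417600 − 404496)] = √[42539 × 13104] = 23609.9779
r = 13164 / 23609.9779 ≈ 0.5576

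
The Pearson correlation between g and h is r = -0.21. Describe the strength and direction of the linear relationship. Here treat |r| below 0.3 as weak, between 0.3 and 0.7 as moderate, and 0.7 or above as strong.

weak negative

r = -0.21 < 0 so the relationship is negative.
|r| = 0.21, which falls in the weak range.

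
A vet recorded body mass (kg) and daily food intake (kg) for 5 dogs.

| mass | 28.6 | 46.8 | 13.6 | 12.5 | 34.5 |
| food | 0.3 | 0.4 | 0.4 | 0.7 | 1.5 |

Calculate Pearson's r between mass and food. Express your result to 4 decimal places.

0.1218

n = 5, Σx = 136, Σy = 3.3, Σx² = 4539.66, Σy² = 3.15, Σxy = 93.24
nΣxy − ΣxΣy = 466.2 − 448.8 = 17.4
nΣx² − (Σx)² = 22698.3 − 18496 = 4202.3; nΣy² − (Σy)² = 15.75 − 10.89 = 4.86
r = 17.4 / √(4202.3 × 4.86) = 17.4 / 142.9097 ≈ 0.1218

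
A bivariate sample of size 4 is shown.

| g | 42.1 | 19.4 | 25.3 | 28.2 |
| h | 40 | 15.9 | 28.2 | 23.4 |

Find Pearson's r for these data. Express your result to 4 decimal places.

n = 4, Σg = 115, Σh = 107.5, Σg² = 3584.1, Σh² = 3195.61, Σgh = 3365.8
nΣgh − ΣgΣh = 13463.2 − 12362.5 = 1100.7
nΣg² − (Σg)² = 14336.4 − 13225 = 1111.4; nΣh² − (Σh)² = 12782.44 − 11556.25 = 1226.19
r = 1100.7 / √(1111.4 × 1226.19) = 1100.7 / 1167.3849 ≈ 0.9429

0.9429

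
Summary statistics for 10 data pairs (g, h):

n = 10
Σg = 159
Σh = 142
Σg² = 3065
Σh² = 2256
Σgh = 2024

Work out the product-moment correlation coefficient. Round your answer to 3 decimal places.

r = (nΣgh − ΣgΣh) / √[(nΣg² − (Σg)²)(nΣh² − (Σh)²)]
Numerator: 10×2024 − 159×142 = -2338
Denominator: √[(30650 − 25281)(22560 − 20164)] = √[5369 × 2396] = 3586.6592
r = -2338 / 3586.6592 ≈ -0.652

-0.652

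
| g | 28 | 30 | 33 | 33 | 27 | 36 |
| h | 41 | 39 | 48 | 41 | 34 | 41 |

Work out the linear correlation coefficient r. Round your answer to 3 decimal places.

n = 6, Σg = 187, Σh = 244, Σg² = 5887, Σh² = 10024, Σgh = 7649
nΣgh − ΣgΣh = 45894 − 45628 = 266
nΣg² − (Σg)² = 35322 − 34969 = 353; nΣh² − (Σh)² = 60144 − 59536 = 608
r = 266 / √(353 × 608) = 266 / 463.2753 ≈ 0.574

0.574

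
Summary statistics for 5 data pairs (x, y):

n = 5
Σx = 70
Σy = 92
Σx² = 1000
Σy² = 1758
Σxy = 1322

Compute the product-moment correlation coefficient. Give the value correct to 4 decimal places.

0.9415

r = (nΣxy − ΣxΣy) / √[(nΣx² − (Σx)²)(nΣy² − (Σy)²)]
Numerator: 5×1322 − 70×92 = 170
Denominator: √[(5000 − 4900)(8790 − 8464)] = √[100 × 326] = 180.5547
r = 170 / 180.5547 ≈ 0.9415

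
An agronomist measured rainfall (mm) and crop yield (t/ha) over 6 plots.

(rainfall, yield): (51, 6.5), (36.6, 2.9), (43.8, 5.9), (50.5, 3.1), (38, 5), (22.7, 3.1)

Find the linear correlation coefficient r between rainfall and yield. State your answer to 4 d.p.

0.4933

n = 6, Σx = 242.6, Σy = 26.5, Σx² = 10368.54, Σy² = 129.69, Σxy = 1112.98
nΣxy − ΣxΣy = 6677.88 − 6428.9 = 248.98
nΣx² − (Σx)² = 62211.24 − 58854.76 = 3356.48; nΣy² − (Σy)² = 778.14 − 702.25 = 75.89
r = 248.98 / √(3356.48 × 75.89) = 248.98 / 504.7012 ≈ 0.4933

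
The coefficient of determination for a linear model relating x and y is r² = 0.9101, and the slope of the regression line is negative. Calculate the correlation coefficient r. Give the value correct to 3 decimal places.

-0.954

|r| = √0.9101 = 0.954
The association is negative, so r = −0.954.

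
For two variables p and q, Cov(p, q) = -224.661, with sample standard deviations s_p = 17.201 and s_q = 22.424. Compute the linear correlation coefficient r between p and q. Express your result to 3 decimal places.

-0.582

r = Cov(p,q) / (s_p · s_q) = -224.661 / (17.201 × 22.424)
  = -224.661 / 385.7152 ≈ -0.582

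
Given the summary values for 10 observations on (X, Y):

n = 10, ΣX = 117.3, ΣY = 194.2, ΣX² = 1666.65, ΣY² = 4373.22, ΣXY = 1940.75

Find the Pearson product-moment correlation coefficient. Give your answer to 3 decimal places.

-0.806

r = (nΣXY − ΣXΣY) / √[(nΣX² − (ΣX)²)(nΣY² − (ΣY)²)]
Numerator: 10×1940.75 − 117.3×194.2 = -3372.16
Denominator: √[(16666.5 − 13759.29)(43732.2 − 37713.64)] = √[2907.21 × 6018.56] = 4182.9676
r = -3372.16 / 4182.9676 ≈ -0.806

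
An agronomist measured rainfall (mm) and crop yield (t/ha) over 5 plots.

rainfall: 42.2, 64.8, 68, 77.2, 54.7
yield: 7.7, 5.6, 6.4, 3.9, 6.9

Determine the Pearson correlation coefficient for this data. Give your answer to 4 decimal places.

n = 5, Σx = 306.9, Σy = 30.5, Σx² = 19555.81, Σy² = 194.43, Σxy = 1801.53
nΣxy − ΣxΣy = 9007.65 − 9360.45 = -352.8
nΣx² − (Σx)² = 97779.05 − 94187.61 = 3591.44; nΣy² − (Σy)² = 972.15 − 930.25 = 41.9
r = -352.8 / √(3591.44 × 41.9) = -352.8 / 387.9192 ≈ -0.9095

-0.9095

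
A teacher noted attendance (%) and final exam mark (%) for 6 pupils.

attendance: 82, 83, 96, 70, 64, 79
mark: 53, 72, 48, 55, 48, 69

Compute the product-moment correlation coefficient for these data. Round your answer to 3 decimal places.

n = 6, Σx = 474, Σy = 345, Σx² = 38066, Σy² = 20387, Σxy = 27303
nΣxy − ΣxΣy = 163818 − 163530 = 288
nΣx² − (Σx)² = 228396 − 224676 = 3720; nΣy² − (Σy)² = 122322 − 119025 = 3297
r = 288 / √(3720 × 3297) = 288 / 3502.1194 ≈ 0.082

0.082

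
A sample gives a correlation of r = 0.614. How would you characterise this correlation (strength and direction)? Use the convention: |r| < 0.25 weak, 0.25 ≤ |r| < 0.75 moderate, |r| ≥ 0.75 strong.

moderate positive

r = 0.614 > 0 so the relationship is positive.
|r| = 0.614, which falls in the moderate range.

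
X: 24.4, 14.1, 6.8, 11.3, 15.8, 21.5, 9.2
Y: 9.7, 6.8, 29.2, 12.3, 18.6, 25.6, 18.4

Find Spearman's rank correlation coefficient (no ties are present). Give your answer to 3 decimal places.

Rank X: 7, 4, 1, 3, 5, 6, 2
Rank Y: 2, 1, 7, 3, 5, 6, 4
d = rank(X) − rank(Y): 5, 3, -6, 0, 0, 0, -2; Σd² = 74
ρ = 1 − 6Σd² / [n(n²−1)] = 1 − 6×74 / (7×48) = 1 − 444/336 ≈ -0.321

-0.321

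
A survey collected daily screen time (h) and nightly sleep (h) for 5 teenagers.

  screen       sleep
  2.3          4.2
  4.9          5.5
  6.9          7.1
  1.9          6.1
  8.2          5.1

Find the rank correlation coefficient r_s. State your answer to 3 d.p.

Rank screen: 2, 3, 4, 1, 5
Rank sleep: 1, 3, 5, 4, 2
d = rank(screen) − rank(sleep): 1, 0, -1, -3, 3; Σd² = 20
ρ = 1 − 6Σd² / [n(n²−1)] = 1 − 6×20 / (5×24) = 1 − 120/120 ≈ 0.000

0.000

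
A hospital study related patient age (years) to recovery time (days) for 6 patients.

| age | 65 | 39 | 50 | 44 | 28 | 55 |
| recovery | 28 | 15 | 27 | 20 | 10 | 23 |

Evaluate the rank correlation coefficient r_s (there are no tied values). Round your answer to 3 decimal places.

Rank age: 6, 2, 4, 3, 1, 5
Rank recovery: 6, 2, 5, 3, 1, 4
d = rank(age) − rank(recovery): 0, 0, -1, 0, 0, 1; Σd² = 2
ρ = 1 − 6Σd² / [n(n²−1)] = 1 − 6×2 / (6×35) = 1 − 12/210 ≈ 0.943

0.943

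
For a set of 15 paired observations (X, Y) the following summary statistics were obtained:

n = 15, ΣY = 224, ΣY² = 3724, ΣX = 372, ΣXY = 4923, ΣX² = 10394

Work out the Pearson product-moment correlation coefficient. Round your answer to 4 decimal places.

-0.9501

r = (nΣXY − ΣXΣY) / √[(nΣX² − (ΣX)²)(nΣY² − (ΣY)²)]
Numerator: 15×4923 − 372×224 = -9483
Denominator: √[(155910 − 138384)(55860 − 50176)] = √[17526 × 5684] = 9980.8709
r = -9483 / 9980.8709 ≈ -0.9501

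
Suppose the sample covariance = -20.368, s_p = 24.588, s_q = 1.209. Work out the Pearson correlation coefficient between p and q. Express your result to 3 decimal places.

-0.685

r = Cov(p,q) / (s_p · s_q) = -20.368 / (24.588 × 1.209)
  = -20.368 / 29.7269 ≈ -0.685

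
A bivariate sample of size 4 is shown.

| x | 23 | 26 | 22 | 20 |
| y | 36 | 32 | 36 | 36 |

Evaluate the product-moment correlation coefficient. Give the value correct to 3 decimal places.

-0.867

n = 4, Σx = 91, Σy = 140, Σx² = 2089, Σy² = 4912, Σxy = 3172
nΣxy − ΣxΣy = 12688 − 12740 = -52
nΣx² − (Σx)² = 8356 − 8281 = 75; nΣy² − (Σy)² = 19648 − 19600 = 48
r = -52 / √(75 × 48) = -52 / 60.0000 ≈ -0.867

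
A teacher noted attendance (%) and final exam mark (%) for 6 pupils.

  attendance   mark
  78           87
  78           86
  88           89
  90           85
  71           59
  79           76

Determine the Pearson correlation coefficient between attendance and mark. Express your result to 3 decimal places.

n = 6, Σx = 484, Σy = 482, Σx² = 39294, Σy² = 39368, Σxy = 39169
nΣxy − ΣxΣy = 235014 − 233288 = 1726
nΣx² − (Σx)² = 235764 − 234256 = 1508; nΣy² − (Σy)² = 236208 − 232324 = 3884
r = 1726 / √(1508 × 3884) = 1726 / 2420.1388 ≈ 0.713

0.713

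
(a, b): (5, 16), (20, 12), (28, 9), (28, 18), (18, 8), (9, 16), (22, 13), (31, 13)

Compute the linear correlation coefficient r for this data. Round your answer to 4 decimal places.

-0.2658

n = 8, Σa = 161, Σb = 105, Σa² = 3843, Σb² = 1463, Σab = 2053
nΣab − ΣaΣb = 16424 − 16905 = -481
nΣa² − (Σa)² = 30744 − 25921 = 4823; nΣb² − (Σb)² = 11704 − 11025 = 679
r = -481 / √(4823 × 679) = -481 / 1809.6455 ≈ -0.2658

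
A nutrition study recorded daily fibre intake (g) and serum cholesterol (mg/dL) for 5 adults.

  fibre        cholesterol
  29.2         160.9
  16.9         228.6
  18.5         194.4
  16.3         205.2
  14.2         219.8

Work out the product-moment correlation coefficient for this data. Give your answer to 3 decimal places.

-0.909

n = 5, Σx = 95.1, Σy = 1008.9, Σx² = 1947.83, Σy² = 206357.21, Σxy = 18623.94
nΣxy − ΣxΣy = 93119.7 − 95946.39 = -2826.69
nΣx² − (Σx)² = 9739.15 − 9044.01 = 695.14; nΣy² − (Σy)² = 1031786.05 − 1017879.21 = 13906.84
r = -2826.69 / √(695.14 × 13906.84) = -2826.69 / 3109.2122 ≈ -0.909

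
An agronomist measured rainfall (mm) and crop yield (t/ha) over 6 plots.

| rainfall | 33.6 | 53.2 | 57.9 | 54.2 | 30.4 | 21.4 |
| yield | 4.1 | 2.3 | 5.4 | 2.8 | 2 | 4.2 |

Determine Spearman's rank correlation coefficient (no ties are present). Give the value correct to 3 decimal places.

0.257

Rank rainfall: 3, 4, 6, 5, 2, 1
Rank yield: 4, 2, 6, 3, 1, 5
d = rank(rainfall) − rank(yield): -1, 2, 0, 2, 1, -4; Σd² = 26
ρ = 1 − 6Σd² / [n(n²−1)] = 1 − 6×26 / (6×35) = 1 − 156/210 ≈ 0.257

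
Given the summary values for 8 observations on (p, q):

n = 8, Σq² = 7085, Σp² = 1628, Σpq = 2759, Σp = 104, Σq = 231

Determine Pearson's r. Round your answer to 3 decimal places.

r = (nΣpq − ΣpΣq) / √[(nΣp² − (Σp)²)(nΣq² − (Σq)²)]
Numerator: 8×2759 − 104×231 = -1952
Denominator: √[(13024 − 10816)(56680 − 53361)] = √[2208 × 3319] = 2707.0929
r = -1952 / 2707.0929 ≈ -0.721

-0.721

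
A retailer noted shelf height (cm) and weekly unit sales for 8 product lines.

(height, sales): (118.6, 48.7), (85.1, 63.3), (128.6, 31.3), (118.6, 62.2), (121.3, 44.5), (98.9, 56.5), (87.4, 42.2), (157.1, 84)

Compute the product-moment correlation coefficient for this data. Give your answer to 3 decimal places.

n = 8, Σx = 915.6, Σy = 432.7, Σx² = 108725.96, Σy² = 25236.45, Σxy = 50435.13
nΣxy − ΣxΣy = 403481.04 − 396180.12 = 7300.92
nΣx² − (Σx)² = 869807.68 − 838323.36 = 31484.32; nΣy² − (Σy)² = 201891.6 − 187229.29 = 14662.31
r = 7300.92 / √(31484.32 × 14662.31) = 7300.92 / 21485.6431 ≈ 0.340

0.340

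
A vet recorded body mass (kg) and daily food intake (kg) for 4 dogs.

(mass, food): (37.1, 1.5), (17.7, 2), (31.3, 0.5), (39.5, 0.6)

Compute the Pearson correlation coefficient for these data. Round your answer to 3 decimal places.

-0.663

n = 4, Σx = 125.6, Σy = 4.6, Σx² = 4229.64, Σy² = 6.86, Σxy = 130.4
nΣxy − ΣxΣy = 521.6 − 577.76 = -56.16
nΣx² − (Σx)² = 16918.56 − 15775.36 = 1143.2; nΣy² − (Σy)² = 27.44 − 21.16 = 6.28
r = -56.16 / √(1143.2 × 6.28) = -56.16 / 84.7307 ≈ -0.663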